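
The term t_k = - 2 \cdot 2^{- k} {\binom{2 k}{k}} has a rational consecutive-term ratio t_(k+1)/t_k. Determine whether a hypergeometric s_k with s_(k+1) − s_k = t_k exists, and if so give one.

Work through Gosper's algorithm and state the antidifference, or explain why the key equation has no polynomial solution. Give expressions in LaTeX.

none — t_k is not Gosper-summable

The ratio is (2*k + 1)/(k + 1).
Take A(k)=2*k + 1, B(k)=k + 1, C(k)=1.
Key eq: (2*k + 1)·f(k+1) = (k)·f(k) + (1).
Bound: deg f ≤ -1.
deg f ≤ -1 is impossible — no certificate.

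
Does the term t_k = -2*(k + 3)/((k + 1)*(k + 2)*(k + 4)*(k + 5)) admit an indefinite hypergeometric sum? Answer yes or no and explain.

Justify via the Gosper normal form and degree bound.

Ratio r(k) = (k + 1)*(k + 4)**2/((k + 3)**2*(k + 6)).
Gosper form: A/B · C(k+1)/C(k) with A=k + 1, B=k + 6, C=k**2 + 6*k + 9.
Need (k + 1)·f(k+1) − (k + 5)·f(k) = k**2 + 6*k + 9.
d = 4 from the (1,1,2) case.
Coefficient equations give f(k) = k*(k + 2)*(k + 3)*(k + 5)/8.
So s_k = (B(k−1)f/C)·t_k = (k*(k + 2)*(k + 5)**2/(8*(k + 3)))·t_k = k*(-k - 5)/(4*(k**2 + 5*k + 4)).
Check: Δs_k = 2*(-k - 3)/(k**4 + 12*k**3 + 49*k**2 + 78*k + 40). ✓

Yes. s_k = k*(-k - 5)/(4*(k**2 + 5*k + 4)).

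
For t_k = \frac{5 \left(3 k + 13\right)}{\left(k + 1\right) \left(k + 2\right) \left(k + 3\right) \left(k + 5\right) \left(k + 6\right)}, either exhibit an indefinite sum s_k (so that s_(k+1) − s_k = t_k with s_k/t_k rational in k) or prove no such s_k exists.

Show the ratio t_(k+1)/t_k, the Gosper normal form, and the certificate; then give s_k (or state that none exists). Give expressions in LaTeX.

s_k = \frac{k \left(k^{2} + 8 k + 17\right)}{2 \left(k^{3} + 8 k^{2} + 17 k + 10\right)}

Step 1: r(k) = (k + 1)*(k + 5)*(3*k + 16)/((k + 4)*(k + 7)*(3*k + 13)).
A = k + 1, B = k + 7, C = k**2 + 25*k/3 + 52/3.
f must satisfy (k + 1)·f(k+1) − (k + 6)·f(k) = k**2 + 25*k/3 + 52/3.
d = 5 from the (1,1,2) case.
Solve for f: f(k) = k*(k + 3)*(k + 4)*(k**2 + 8*k + 17)/30 (degree 5 ≤ 5).
R(k) = B(k−1)·f(k)/C(k) = k*(k + 3)*(k + 6)*(k**2 + 8*k + 17)/(10*(3*k + 13)); s_k = R·t_k = k*(k**2 + 8*k + 17)/(2*(k**3 + 8*k**2 + 17*k + 10)).
s_(k+1) − s_k = 5*(3*k + 13)/(k**5 + 17*k**4 + 107*k**3 + 307*k**2 + 396*k + 180) = t_k.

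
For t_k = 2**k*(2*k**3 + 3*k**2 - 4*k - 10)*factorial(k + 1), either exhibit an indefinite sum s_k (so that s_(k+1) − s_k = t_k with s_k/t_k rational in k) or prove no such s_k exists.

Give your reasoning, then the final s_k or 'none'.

t_(k+1)/t_k = 2*(2*k**4 + 13*k**3 + 26*k**2 + 7*k - 18)/(2*k**3 + 3*k**2 - 4*k - 10).
Factor: A=2*k + 4; B=1; C=k**3 + 3*k**2/2 - 2*k - 5.
Key eq: (2*k + 4)·f(k+1) = (1)·f(k) + (k**3 + 3*k**2/2 - 2*k - 5).
d = 2 from the (1,0,3) case.
Solving with deg f ≤ 2: f(k) = (k**2 - 2*k - 2)/2.
R(k) = B(k−1)·f(k)/C(k) = (k**2 - 2*k - 2)/(2*k**3 + 3*k**2 - 4*k - 10); s_k = R·t_k = 2**k*(k**2 - 2*k - 2)*factorial(k + 1).
Check: Δs_k = 2**k*(2*k**3 + 3*k**2 - 4*k - 10)*factorial(k + 1). ✓

s_k = 2**k*(k**2 - 2*k - 2)*factorial(k + 1)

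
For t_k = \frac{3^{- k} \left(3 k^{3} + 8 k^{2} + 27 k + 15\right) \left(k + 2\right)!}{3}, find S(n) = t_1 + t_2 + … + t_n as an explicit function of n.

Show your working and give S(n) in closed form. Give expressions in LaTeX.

Compute t_(k+1)/t_k: get (3*k**4 + 26*k**3 + 103*k**2 + 209*k + 159)/(3*(3*k**3 + 8*k**2 + 27*k + 15)).
Normal form (A,B,C) = (k/3 + 1, 1, k**3 + 8*k**2/3 + 9*k + 5).
f must satisfy (k/3 + 1)·f(k+1) − (1)·f(k) = k**3 + 8*k**2/3 + 9*k + 5.
d = 2 from the (1,0,3) case.
A polynomial solution: f(k) = 3*k**2 + 2*k + 4.
R(k) = B(k−1)·f(k)/C(k) = 3*(3*k**2 + 2*k + 4)/(3*k**3 + 8*k**2 + 27*k + 15); s_k = R·t_k = (3*k**2 + 2*k + 4)*factorial(k + 2)/3**k.
Δs = (3*k**3 + 8*k**2 + 27*k + 15)*factorial(k + 2)/(3*3**k), as required.
s_(n+1) = 3**(-n - 1)*(3*n**2 + 8*n + 9)*factorial(n + 3) and s_(1) = 18, so S(n) = (-54*3**n + 3*n**5*factorial(n) + 26*n**4*factorial(n) + 90*n**3*factorial(n) + 160*n**2*factorial(n) + 147*n*factorial(n) + 54*factorial(n))/(3*3**n).

S(n) = \frac{3^{- n} \left(- 54 \cdot 3^{n} + 3 n^{5} n! + 26 n^{4} n! + 90 n^{3} n! + 160 n^{2} n! + 147 n n! + 54 n!\right)}{3}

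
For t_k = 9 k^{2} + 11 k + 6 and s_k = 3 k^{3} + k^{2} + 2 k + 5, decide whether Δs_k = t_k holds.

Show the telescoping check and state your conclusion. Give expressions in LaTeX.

s_(k+1) = 3*k**3 + 10*k**2 + 13*k + 11
s_(k+1) − s_k = 9*k**2 + 11*k + 6
(s_(k+1) − s_k) − t_k = 0

Valid — Δs_k = t_k.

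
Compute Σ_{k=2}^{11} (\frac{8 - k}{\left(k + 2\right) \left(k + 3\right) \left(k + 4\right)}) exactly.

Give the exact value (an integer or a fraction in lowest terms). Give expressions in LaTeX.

Σ = 13/140

t_(k+1)/t_k = (k - 7)*(k + 2)/((k - 8)*(k + 5)).
Take A(k)=k + 2, B(k)=k + 5, C(k)=k - 8.
f must satisfy (k + 2)·f(k+1) − (k + 4)·f(k) = k - 8.
Bound: deg f ≤ 2.
Solving with deg f ≤ 2: f(k) = -k*(k + 7)/2.
So s_k = (B(k−1)f/C)·t_k = (-k*(k + 4)*(k + 7)/(2*(k - 8)))·t_k = k*(k + 7)/(2*(k + 2)*(k + 3)).
Verify: (8 - k)/(k**3 + 9*k**2 + 26*k + 24) matches t_k.
Telescoping: Σ = s_(12) − s_(2) = 19/35 − (9/20) = 13/140.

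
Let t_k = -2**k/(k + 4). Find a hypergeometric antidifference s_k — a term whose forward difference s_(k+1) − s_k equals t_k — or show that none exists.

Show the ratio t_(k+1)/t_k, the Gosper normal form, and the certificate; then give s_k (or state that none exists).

Compute t_(k+1)/t_k: get 2*(k + 4)/(k + 5).
Normal form (A,B,C) = (2*k + 8, k + 5, 1).
f must satisfy (2*k + 8)·f(k+1) − (k + 4)·f(k) = 1.
d = -1 from the (1,1,0) case.
Bound -1 < 0, so the key equation has no polynomial solution.

not Gosper-summable; s_k does not exist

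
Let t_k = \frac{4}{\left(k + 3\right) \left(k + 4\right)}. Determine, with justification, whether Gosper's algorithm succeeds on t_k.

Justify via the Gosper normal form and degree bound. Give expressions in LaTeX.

Yes. s_k = \frac{4 k}{3 \left(k + 3\right)}.

t_(k+1)/t_k = (k + 3)/(k + 5).
A = k + 3, B = k + 5, C = 1.
Need (k + 3)·f(k+1) − (k + 4)·f(k) = 1.
Bound: deg f ≤ 1.
Match coefficients ⇒ f(k) = k/3.
So s_k = (B(k−1)f/C)·t_k = (k*(k + 4)/3)·t_k = 4*k/(3*(k + 3)).
Δs = 4/(k**2 + 7*k + 12), as required.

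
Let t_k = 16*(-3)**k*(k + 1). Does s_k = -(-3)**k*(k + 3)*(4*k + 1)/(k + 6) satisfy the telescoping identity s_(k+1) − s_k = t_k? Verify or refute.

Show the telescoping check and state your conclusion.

Invalid: residual (-3)**(k + 1)*(16*k**2 + 116*k + 97)/(k**2 + 13*k + 42) ≠ 0.

s_(k+1) = 3*(-3)**k*(k + 4)*(4*k + 5)/(k + 7)
s_(k+1) − s_k = (-3)**k*(16*k**3 + 176*k**2 + 532*k + 381)/(k**2 + 13*k + 42)
(s_(k+1) − s_k) − t_k = (-3)**(k + 1)*(16*k**2 + 116*k + 97)/(k**2 + 13*k + 42)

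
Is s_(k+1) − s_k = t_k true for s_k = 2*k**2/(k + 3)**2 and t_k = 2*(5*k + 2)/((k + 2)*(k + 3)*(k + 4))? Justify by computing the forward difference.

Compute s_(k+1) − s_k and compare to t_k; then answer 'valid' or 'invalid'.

Invalid: residual 2*(k**3 - k**2 - 17*k - 6)/(k**5 + 16*k**4 + 101*k**3 + 314*k**2 + 480*k + 288) ≠ 0.

s_(k+1) = 2*(k + 1)**2/(k + 4)**2
s_(k+1) − s_k = 6*(2*k**2 + 8*k + 3)/(k**4 + 14*k**3 + 73*k**2 + 168*k + 144)
(s_(k+1) − s_k) − t_k = 2*(k**3 - k**2 - 17*k - 6)/(k**5 + 16*k**4 + 101*k**3 + 314*k**2 + 480*k + 288)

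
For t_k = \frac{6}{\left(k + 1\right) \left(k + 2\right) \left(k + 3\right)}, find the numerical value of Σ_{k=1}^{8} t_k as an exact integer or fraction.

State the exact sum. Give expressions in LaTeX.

The ratio is (k + 1)/(k + 4).
Normal form (A,B,C) = (k + 1, k + 4, 1).
Solve (k + 1)·f(k+1) − (k + 3)·f(k) = 1.
Degrees (1,1,0) ⇒ d ≤ 2.
Coefficient equations give f(k) = k*(k + 3)/4.
R(k) = B(k−1)·f(k)/C(k) = k*(k + 3)**2/4; s_k = R·t_k = 3*k*(k + 3)/(2*(k + 1)*(k + 2)).
Check: Δs_k = 6/(k**3 + 6*k**2 + 11*k + 6). ✓
Σ_(k=1)^(8) t_k = s_(9) − s_(1) = 81/55 − (1) = 26/55.

Σ = 26/55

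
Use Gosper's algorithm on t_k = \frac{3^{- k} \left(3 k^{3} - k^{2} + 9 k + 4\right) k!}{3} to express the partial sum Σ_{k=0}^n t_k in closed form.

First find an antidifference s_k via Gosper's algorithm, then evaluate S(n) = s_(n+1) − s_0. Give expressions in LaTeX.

S(n) = 3^{- n - 1} \left(3^{n + 1} + 3 n^{3} n! + 8 n^{2} n! + 6 n n! + n!\right)

t_(k+1)/t_k = (k + 1)*(9*k + 3*(k + 1)**3 - (k + 1)**2 + 13)/(3*(3*k**3 - k**2 + 9*k + 4)).
A = k/3 + 1/3, B = 1, C = k**3 - k**2/3 + 3*k + 4/3.
Solve (k/3 + 1/3)·f(k+1) − (1)·f(k) = k**3 - k**2/3 + 3*k + 4/3.
Degrees (1,0,3) ⇒ d ≤ 2.
Solving with deg f ≤ 2: f(k) = 3*k**2 - k - 1.
So s_k = (B(k−1)f/C)·t_k = (3*(3*k**2 - k - 1)/(3*k**3 - k**2 + 9*k + 4))·t_k = (3*k**2 - k - 1)*factorial(k)/3**k.
Check: Δs_k = (3*k**3 - k**2 + 9*k + 4)*factorial(k)/(3*3**k). ✓
Evaluate: s_(n+1) = 3**(-n - 1)*(3*n**2 + 5*n + 1)*factorial(n + 1); subtract s_(0) = -1 ⇒ S(n) = 3**(-n - 1)*(3**(n + 1) + 3*n**3*factorial(n) + 8*n**2*factorial(n) + 6*n*factorial(n) + factorial(n)).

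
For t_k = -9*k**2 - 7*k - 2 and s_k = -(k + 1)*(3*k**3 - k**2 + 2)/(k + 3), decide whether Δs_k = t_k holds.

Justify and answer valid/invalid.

Invalid: residual 2*(6*k**3 + 35*k**2 + 23*k + 4)/(k**2 + 7*k + 12) ≠ 0.

s_(k+1) = -(k + 2)*(3*(k + 1)**3 - (k + 1)**2 + 2)/(k + 4)
s_(k+1) − s_k = (-9*k**4 - 58*k**3 - 89*k**2 - 52*k - 16)/(k**2 + 7*k + 12)
(s_(k+1) − s_k) − t_k = 2*(6*k**3 + 35*k**2 + 23*k + 4)/(k**2 + 7*k + 12)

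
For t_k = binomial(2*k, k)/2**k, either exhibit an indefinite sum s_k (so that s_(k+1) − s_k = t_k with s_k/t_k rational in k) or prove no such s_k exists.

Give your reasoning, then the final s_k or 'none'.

Ratio r(k) = (2*k + 1)/(k + 1).
Factor: A=2*k + 1; B=k + 1; C=1.
f must satisfy (2*k + 1)·f(k+1) − (k)·f(k) = 1.
deg f ≤ -1 (via 1,1,0).
Negative degree bound (-1): no f exists, t_k not Gosper-summable.

not Gosper-summable; s_k does not exist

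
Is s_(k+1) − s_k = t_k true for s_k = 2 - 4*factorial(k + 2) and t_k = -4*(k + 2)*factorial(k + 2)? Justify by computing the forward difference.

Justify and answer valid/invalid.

s_(k+1) = 2 - 4*factorial(k + 3)
s_(k+1) − s_k = -4*(k + 2)*factorial(k + 2)
(s_(k+1) − s_k) − t_k = 0

valid; difference matches t_k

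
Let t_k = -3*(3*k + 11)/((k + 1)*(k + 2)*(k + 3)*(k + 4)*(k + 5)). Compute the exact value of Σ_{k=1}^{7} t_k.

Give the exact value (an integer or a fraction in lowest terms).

Σ = -7/72

The ratio is (k + 1)*(3*k + 14)/((k + 6)*(3*k + 11)).
Factor: A=k + 1; B=k + 6; C=k + 11/3.
Set up (k + 1)·f(k+1) − (k + 5)·f(k) − (k + 11/3) = 0.
Bound: deg f ≤ 4.
Coefficient equations give f(k) = k*(k + 3)*(k**2 + 7*k + 14)/24.
R(k) = B(k−1)·f(k)/C(k) = k*(k + 3)*(k + 5)*(k**2 + 7*k + 14)/(8*(3*k + 11)); s_k = R·t_k = 3*k*(-k**2 - 7*k - 14)/(8*(k**3 + 7*k**2 + 14*k + 8)).
Δs = 3*(-3*k - 11)/(k**5 + 15*k**4 + 85*k**3 + 225*k**2 + 274*k + 120), as required.
Sum = s_(8) − s_(1); s_(8) = -67/180, s_(1) = -11/40 ⇒ -7/72.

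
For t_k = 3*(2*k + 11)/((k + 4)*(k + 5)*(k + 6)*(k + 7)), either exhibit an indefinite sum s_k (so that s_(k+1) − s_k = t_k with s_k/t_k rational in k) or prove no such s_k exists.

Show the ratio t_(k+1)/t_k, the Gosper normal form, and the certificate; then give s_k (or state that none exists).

Step 1: r(k) = (k + 4)*(2*k + 13)/((k + 8)*(2*k + 11)).
So A=k + 4 and B=k + 8, with C=k + 11/2.
Need (k + 4)·f(k+1) − (k + 7)·f(k) = k + 11/2.
Degrees (1,1,1) ⇒ d ≤ 3.
Coefficient equations give f(k) = k*(k + 5)*(k + 10)/48.
Then R = B(k−1)f/C = k*(k + 5)*(k + 7)*(k + 10)/(24*(2*k + 11)), so s_k = R(k)·t_k = k*(k + 10)/(8*(k**2 + 10*k + 24)).
s_(k+1) − s_k = 3*(2*k + 11)/(k**4 + 22*k**3 + 179*k**2 + 638*k + 840) = t_k.

s_k = k*(k + 10)/(8*(k**2 + 10*k + 24))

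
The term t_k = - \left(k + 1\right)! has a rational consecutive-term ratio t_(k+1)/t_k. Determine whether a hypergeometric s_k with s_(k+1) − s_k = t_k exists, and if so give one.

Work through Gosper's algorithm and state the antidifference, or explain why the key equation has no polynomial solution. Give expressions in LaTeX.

Step 1: r(k) = k + 2.
Factor: A=k + 2; B=1; C=1.
Solve (k + 2)·f(k+1) − (1)·f(k) = 1.
deg f ≤ -1 (via 1,0,0).
d = -1 < 0 ⇒ no nonzero polynomial f; not summable.

no hypergeometric antidifference exists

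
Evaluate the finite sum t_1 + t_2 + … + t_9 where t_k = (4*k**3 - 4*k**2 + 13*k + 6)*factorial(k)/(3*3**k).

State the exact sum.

Σ = 5331443/243

The ratio is (4*k**4 + 12*k**3 + 25*k**2 + 36*k + 19)/(3*(4*k**3 - 4*k**2 + 13*k + 6)).
Take A(k)=k/3 + 1/3, B(k)=1, C(k)=k**3 - k**2 + 13*k/4 + 3/2.
Set up (k/3 + 1/3)·f(k+1) − (1)·f(k) − (k**3 - k**2 + 13*k/4 + 3/2) = 0.
From deg A=1, deg B=0, deg C=3: d=2.
A polynomial solution: f(k) = 3*(2*k - 3)*(2*k + 1)/4.
Get s_k = R·t_k = (2*k - 3)*(2*k + 1)*factorial(k)/3**k with R(k) = B(k−1)f(k)/C(k) = 3*(2*k - 3)*(2*k + 1)/(4*k**3 - 4*k**2 + 13*k + 6).
Verify: (4*k**3 - 4*k**2 + 13*k + 6)*factorial(k)/(3*3**k) matches t_k.
Sum = s_(10) − s_(1); s_(10) = 5331200/243, s_(1) = -1 ⇒ 5331443/243.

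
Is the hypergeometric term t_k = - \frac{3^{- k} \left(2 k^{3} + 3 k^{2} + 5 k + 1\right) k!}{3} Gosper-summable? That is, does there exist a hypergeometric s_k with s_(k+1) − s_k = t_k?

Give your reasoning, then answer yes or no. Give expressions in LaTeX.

Yes. s_k = - 3^{- k} \left(2 k^{2} + 3 k + 2\right) k!.

r(k) = (2*k**4 + 11*k**3 + 26*k**2 + 28*k + 11)/(3*(2*k**3 + 3*k**2 + 5*k + 1)) after simplifying.
Take A(k)=k/3 + 1/3, B(k)=1, C(k)=k**3 + 3*k**2/2 + 5*k/2 + 1/2.
Need (k/3 + 1/3)·f(k+1) − (1)·f(k) = k**3 + 3*k**2/2 + 5*k/2 + 1/2.
From deg A=1, deg B=0, deg C=3: d=2.
Solving with deg f ≤ 2: f(k) = 3*(2*k**2 + 3*k + 2)/2.
Get s_k = R·t_k = -(2*k**2 + 3*k + 2)*factorial(k)/3**k with R(k) = B(k−1)f(k)/C(k) = 3*(2*k**2 + 3*k + 2)/(2*k**3 + 3*k**2 + 5*k + 1).
Verify: -(2*k**3 + 3*k**2 + 5*k + 1)*factorial(k)/(3*3**k) matches t_k.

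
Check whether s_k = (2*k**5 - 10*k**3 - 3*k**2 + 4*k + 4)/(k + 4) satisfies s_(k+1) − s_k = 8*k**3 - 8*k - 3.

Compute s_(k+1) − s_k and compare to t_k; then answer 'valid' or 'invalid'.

s_(k+1) = (4*k + 2*(k + 1)**5 - 10*(k + 1)**3 - 3*(k + 1)**2 + 8)/(k + 5)
s_(k+1) − s_k = (8*k**5 + 60*k**4 + 80*k**3 - 63*k**2 - 115*k - 32)/(k**2 + 9*k + 20)
(s_(k+1) − s_k) − t_k = 4*(-3*k**4 - 18*k**3 + 3*k**2 + 18*k + 7)/(k**2 + 9*k + 20)

Invalid: residual 4*(-3*k**4 - 18*k**3 + 3*k**2 + 18*k + 7)/(k**2 + 9*k + 20) ≠ 0.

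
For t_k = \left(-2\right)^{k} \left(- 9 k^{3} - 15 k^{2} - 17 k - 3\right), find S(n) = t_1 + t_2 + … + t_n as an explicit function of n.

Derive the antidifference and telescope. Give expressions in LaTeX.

S(n) = - 6 \left(-2\right)^{n} n^{3} - 16 \left(-2\right)^{n} n^{2} - 16 \left(-2\right)^{n} n - 4 \left(-2\right)^{n} + 4

Step 1: r(k) = 2*(-9*k**3 - 42*k**2 - 74*k - 44)/(9*k**3 + 15*k**2 + 17*k + 3).
Take A(k)=-2, B(k)=1, C(k)=k**3 + 5*k**2/3 + 17*k/9 + 1/3.
Key eq: (-2)·f(k+1) = (1)·f(k) + (k**3 + 5*k**2/3 + 17*k/9 + 1/3).
Degrees (0,0,3) ⇒ d ≤ 3.
Coefficient equations give f(k) = -(3*k**3 - k**2 + k - 1)/9.
Get s_k = R·t_k = (-2)**k*(3*k**3 - k**2 + k - 1) with R(k) = B(k−1)f(k)/C(k) = -(3*k**3 - k**2 + k - 1)/(9*k**3 + 15*k**2 + 17*k + 3).
s_(k+1) − s_k = (-2)**k*(-9*k**3 - 15*k**2 - 17*k - 3) = t_k.
Σ_(k=1)^n t_k = s_(n+1) − s_(1) = ((-2)**(n + 1)*(3*n**3 + 8*n**2 + 8*n + 2)) − (-4), i.e. -6*(-2)**n*n**3 - 16*(-2)**n*n**2 - 16*(-2)**n*n - 4*(-2)**n + 4.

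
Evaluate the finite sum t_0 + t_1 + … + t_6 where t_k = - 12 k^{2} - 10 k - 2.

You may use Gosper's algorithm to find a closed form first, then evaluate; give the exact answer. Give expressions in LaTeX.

Σ = -1316

The ratio is (6*k**2 + 17*k + 12)/(6*k**2 + 5*k + 1).
So A=1 and B=1, with C=k**2 + 5*k/6 + 1/6.
Set up (1)·f(k+1) − (1)·f(k) − (k**2 + 5*k/6 + 1/6) = 0.
Degrees (0,0,2) ⇒ d ≤ 3.
Match coefficients ⇒ f(k) = k*(4*k**2 - k - 1)/12.
R(k) = B(k−1)·f(k)/C(k) = k*(4*k**2 - k - 1)/(2*(2*k + 1)*(3*k + 1)); s_k = R·t_k = k*(-4*k**2 + k + 1).
Δs = -12*k**2 - 10*k - 2, as required.
Sum = s_(7) − s_(0); s_(7) = -1316, s_(0) = 0 ⇒ -1316.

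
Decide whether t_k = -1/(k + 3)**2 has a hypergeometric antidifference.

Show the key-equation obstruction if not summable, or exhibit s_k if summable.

r(k) = (k + 3)**2/(k + 4)**2 after simplifying.
A = k**2 + 6*k + 9, B = k**2 + 8*k + 16, C = 1.
Solve (k**2 + 6*k + 9)·f(k+1) − (k**2 + 6*k + 9)·f(k) = 1.
From deg A=2, deg B=2, deg C=0: d=0.
Write f(k) = c0. Then LHS − RHS = -1, requiring -1 = 0: contradictory. No certificate.

No; the coefficient equations for f are inconsistent.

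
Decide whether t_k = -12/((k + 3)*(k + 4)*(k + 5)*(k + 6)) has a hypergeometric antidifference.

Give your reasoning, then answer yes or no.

Yes. s_k = k*(-k**2 - 12*k - 47)/(15*(k + 3)*(k + 4)*(k + 5)).

The ratio is (k + 3)/(k + 7).
Normal form (A,B,C) = (k + 3, k + 7, 1).
f must satisfy (k + 3)·f(k+1) − (k + 6)·f(k) = 1.
d = 3 from the (1,1,0) case.
Solving with deg f ≤ 3: f(k) = k*(k**2 + 12*k + 47)/180.
R(k) = B(k−1)·f(k)/C(k) = k*(k + 6)*(k**2 + 12*k + 47)/180; s_k = R·t_k = k*(-k**2 - 12*k - 47)/(15*(k + 3)*(k + 4)*(k + 5)).
s_(k+1) − s_k = -12/(k**4 + 18*k**3 + 119*k**2 + 342*k + 360) = t_k.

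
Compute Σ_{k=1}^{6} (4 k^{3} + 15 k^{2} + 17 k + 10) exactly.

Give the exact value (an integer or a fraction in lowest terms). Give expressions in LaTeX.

Step 1: r(k) = (4*k**3 + 27*k**2 + 59*k + 46)/(4*k**3 + 15*k**2 + 17*k + 10).
So A=1 and B=1, with C=k**3 + 15*k**2/4 + 17*k/4 + 5/2.
Need (1)·f(k+1) − (1)·f(k) = k**3 + 15*k**2/4 + 17*k/4 + 5/2.
d = 4 from the (0,0,3) case.
Match coefficients ⇒ f(k) = k*(k**3 + 3*k**2 + 2*k + 4)/4.
R(k) = B(k−1)·f(k)/C(k) = k*(k**3 + 3*k**2 + 2*k + 4)/(4*k**3 + 15*k**2 + 17*k + 10); s_k = R·t_k = k*(k**3 + 3*k**2 + 2*k + 4).
Δs = 4*k**3 + 15*k**2 + 17*k + 10, as required.
Sum = s_(7) − s_(1); s_(7) = 3556, s_(1) = 10 ⇒ 3546.

Σ = 3546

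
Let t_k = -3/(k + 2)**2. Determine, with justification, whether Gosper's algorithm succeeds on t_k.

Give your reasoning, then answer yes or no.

No — the linear system for f has no solution.

t_(k+1)/t_k = (k + 2)**2/(k + 3)**2.
Gosper form: A/B · C(k+1)/C(k) with A=k**2 + 4*k + 4, B=k**2 + 6*k + 9, C=1.
Solve (k**2 + 4*k + 4)·f(k+1) − (k**2 + 4*k + 4)·f(k) = 1.
d = 0 from the (2,2,0) case.
Write f(k) = c0. Then LHS − RHS = -1, requiring -1 = 0: contradictory. No certificate.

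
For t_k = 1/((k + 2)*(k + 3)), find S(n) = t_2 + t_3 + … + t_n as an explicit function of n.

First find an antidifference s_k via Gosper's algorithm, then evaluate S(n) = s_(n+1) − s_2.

Ratio r(k) = (k + 2)/(k + 4).
Factor: A=k + 2; B=k + 4; C=1.
Set up (k + 2)·f(k+1) − (k + 3)·f(k) − (1) = 0.
deg f ≤ 1 (via 1,1,0).
Match coefficients ⇒ f(k) = k/2.
Then R = B(k−1)f/C = k*(k + 3)/2, so s_k = R(k)·t_k = k/(2*(k + 2)).
s_(k+1) − s_k = 1/(k**2 + 5*k + 6) = t_k.
Evaluate: s_(n+1) = (n + 1)/(2*(n + 3)); subtract s_(2) = 1/4 ⇒ S(n) = (n - 1)/(4*(n + 3)).

S(n) = (n - 1)/(4*(n + 3))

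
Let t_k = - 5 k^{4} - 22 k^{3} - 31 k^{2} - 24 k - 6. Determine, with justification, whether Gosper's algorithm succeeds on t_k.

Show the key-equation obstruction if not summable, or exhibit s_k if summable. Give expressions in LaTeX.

Yes. s_k = k \left(- k^{4} - 3 k^{3} - k^{2} - 2 k + 1\right).

Ratio r(k) = (5*k**4 + 42*k**3 + 127*k**2 + 172*k + 88)/(5*k**4 + 22*k**3 + 31*k**2 + 24*k + 6).
Normal form (A,B,C) = (1, 1, k**4 + 22*k**3/5 + 31*k**2/5 + 24*k/5 + 6/5).
Key eq: (1)·f(k+1) = (1)·f(k) + (k**4 + 22*k**3/5 + 31*k**2/5 + 24*k/5 + 6/5).
Degrees (0,0,4) ⇒ d ≤ 5.
Solve for f: f(k) = k*(k**4 + 3*k**3 + k**2 + 2*k - 1)/5 (degree 5 ≤ 5).
Get s_k = R·t_k = k*(-k**4 - 3*k**3 - k**2 - 2*k + 1) with R(k) = B(k−1)f(k)/C(k) = k*(k**4 + 3*k**3 + k**2 + 2*k - 1)/(5*k**4 + 22*k**3 + 31*k**2 + 24*k + 6).
s_(k+1) − s_k = -5*k**4 - 22*k**3 - 31*k**2 - 24*k - 6 = t_k.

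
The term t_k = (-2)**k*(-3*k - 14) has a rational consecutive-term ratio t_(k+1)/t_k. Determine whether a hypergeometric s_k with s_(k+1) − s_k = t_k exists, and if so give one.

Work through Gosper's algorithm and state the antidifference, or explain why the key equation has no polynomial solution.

s_k = (-2)**k*(k + 4)

t_(k+1)/t_k = 2*(-3*k - 17)/(3*k + 14).
Factor: A=-2; B=1; C=k + 14/3.
f must satisfy (-2)·f(k+1) − (1)·f(k) = k + 14/3.
d = 1 from the (0,0,1) case.
A polynomial solution: f(k) = -(k + 4)/3.
So s_k = (B(k−1)f/C)·t_k = (-(k + 4)/(3*k + 14))·t_k = (-2)**k*(k + 4).
Check: Δs_k = (-2)**k*(-3*k - 14). ✓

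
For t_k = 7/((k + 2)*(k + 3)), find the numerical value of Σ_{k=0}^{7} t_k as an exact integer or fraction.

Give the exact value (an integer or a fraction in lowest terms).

t_(k+1)/t_k = (k + 2)/(k + 4).
Take A(k)=k + 2, B(k)=k + 4, C(k)=1.
Set up (k + 2)·f(k+1) − (k + 3)·f(k) − (1) = 0.
Bound: deg f ≤ 1.
Coefficient equations give f(k) = k/2.
Then R = B(k−1)f/C = k*(k + 3)/2, so s_k = R(k)·t_k = 7*k/(2*(k + 2)).
Check: Δs_k = 7/(k**2 + 5*k + 6). ✓
Evaluate s at k=8 and k=0: 14/5 and 0; difference 14/5.

Σ = 14/5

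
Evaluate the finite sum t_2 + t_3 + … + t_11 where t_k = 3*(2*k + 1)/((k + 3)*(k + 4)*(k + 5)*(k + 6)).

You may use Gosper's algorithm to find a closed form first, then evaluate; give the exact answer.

Σ = 9/238

Step 1: r(k) = (k + 3)*(2*k + 3)/((k + 7)*(2*k + 1)).
A = k + 3, B = k + 7, C = k + 1/2.
Key eq: (k + 3)·f(k+1) = (k + 6)·f(k) + (k + 1/2).
From deg A=1, deg B=1, deg C=1: d=3.
Coefficient equations give f(k) = k*(k**2 + 12*k + 2)/90.
Then R = B(k−1)f/C = k*(k + 6)*(k**2 + 12*k + 2)/(45*(2*k + 1)), so s_k = R(k)·t_k = k*(k**2 + 12*k + 2)/(15*(k + 3)*(k + 4)*(k + 5)).
Check: Δs_k = 3*(2*k + 1)/(k**4 + 18*k**3 + 119*k**2 + 342*k + 360). ✓
Evaluate s at k=12 and k=2: 29/510 and 2/105; difference 9/238.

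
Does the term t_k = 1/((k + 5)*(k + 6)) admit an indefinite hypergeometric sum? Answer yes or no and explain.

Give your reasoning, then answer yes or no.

Yes. s_k = k/(5*(k + 5)).

The ratio is (k + 5)/(k + 7).
So A=k + 5 and B=k + 7, with C=1.
Set up (k + 5)·f(k+1) − (k + 6)·f(k) − (1) = 0.
d = 1 from the (1,1,0) case.
Solve for f: f(k) = k/5 (degree 1 ≤ 1).
So s_k = (B(k−1)f/C)·t_k = (k*(k + 6)/5)·t_k = k/(5*(k + 5)).
Check: Δs_k = 1/(k**2 + 11*k + 30). ✓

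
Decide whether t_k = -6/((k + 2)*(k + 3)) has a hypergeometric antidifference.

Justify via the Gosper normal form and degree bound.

r(k) = (k + 2)/(k + 4) after simplifying.
Factor: A=k + 2; B=k + 4; C=1.
Solve (k + 2)·f(k+1) − (k + 3)·f(k) = 1.
Bound: deg f ≤ 1.
Solving with deg f ≤ 1: f(k) = k/2.
R(k) = B(k−1)·f(k)/C(k) = k*(k + 3)/2; s_k = R·t_k = -3*k/(k + 2).
Check: Δs_k = -6/(k**2 + 5*k + 6). ✓

Yes. s_k = -3*k/(k + 2).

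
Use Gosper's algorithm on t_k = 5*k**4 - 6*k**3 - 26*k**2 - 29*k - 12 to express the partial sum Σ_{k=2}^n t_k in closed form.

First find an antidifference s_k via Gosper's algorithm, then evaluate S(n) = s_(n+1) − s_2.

The ratio is (5*k**4 + 14*k**3 - 14*k**2 - 79*k - 68)/(5*k**4 - 6*k**3 - 26*k**2 - 29*k - 12).
Factor: A=1; B=1; C=k**4 - 6*k**3/5 - 26*k**2/5 - 29*k/5 - 12/5.
Solve (1)·f(k+1) − (1)·f(k) = k**4 - 6*k**3/5 - 26*k**2/5 - 29*k/5 - 12/5.
Bound: deg f ≤ 5.
Coefficient equations give f(k) = k*(k**4 - 4*k**3 - 4*k**2 - 3*k - 2)/5.
Get s_k = R·t_k = k*(k**4 - 4*k**3 - 4*k**2 - 3*k - 2) with R(k) = B(k−1)f(k)/C(k) = k*(k**4 - 4*k**3 - 4*k**2 - 3*k - 2)/(5*k**4 - 6*k**3 - 26*k**2 - 29*k - 12).
Verify: 5*k**4 - 6*k**3 - 26*k**2 - 29*k - 12 matches t_k.
Telescope: S(n) = s_(n+1) − s_(2) = n**5 + n**4 - 10*n**3 - 29*n**2 - 31*n - 12 − (-80) = n**5 + n**4 - 10*n**3 - 29*n**2 - 31*n + 68.

S(n) = n**5 + n**4 - 10*n**3 - 29*n**2 - 31*n + 68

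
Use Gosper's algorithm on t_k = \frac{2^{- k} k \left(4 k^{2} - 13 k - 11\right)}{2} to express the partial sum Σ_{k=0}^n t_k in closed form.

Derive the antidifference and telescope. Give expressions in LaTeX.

t_(k+1)/t_k = (4*k**3 - k**2 - 25*k - 20)/(2*k*(4*k**2 - 13*k - 11)).
Take A(k)=1/2, B(k)=1, C(k)=k**3 - 13*k**2/4 - 11*k/4.
Set up (1/2)·f(k+1) − (1)·f(k) − (k**3 - 13*k**2/4 - 11*k/4) = 0.
d = 3 from the (0,0,3) case.
Match coefficients ⇒ f(k) = -(4*k**3 - k**2 - k + 2)/2.
Get s_k = R·t_k = (-4*k**3 + k**2 + k - 2)/2**k with R(k) = B(k−1)f(k)/C(k) = -2*(4*k**3 - k**2 - k + 2)/(k*(4*k**2 - 13*k - 11)).
Check: Δs_k = k*(4*k**2 - 13*k - 11)/(2*2**k). ✓
s_(n+1) = 2**(-n - 1)*(-4*n**3 - 11*n**2 - 9*n - 4) and s_(0) = -2, so S(n) = 2**(-n - 1)*(2**(n + 2) - 4*n**3 - 11*n**2 - 9*n - 4).

S(n) = 2^{- n - 1} \left(2^{n + 2} - 4 n^{3} - 11 n^{2} - 9 n - 4\right)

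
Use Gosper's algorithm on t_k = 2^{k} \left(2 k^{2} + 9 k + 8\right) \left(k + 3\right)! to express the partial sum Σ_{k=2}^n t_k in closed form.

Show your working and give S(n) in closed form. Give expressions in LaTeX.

Compute t_(k+1)/t_k: get 2*(2*k**3 + 21*k**2 + 71*k + 76)/(2*k**2 + 9*k + 8).
Take A(k)=2*k + 8, B(k)=1, C(k)=k**2 + 9*k/2 + 4.
f must satisfy (2*k + 8)·f(k+1) − (1)·f(k) = k**2 + 9*k/2 + 4.
deg f ≤ 1 (via 1,0,2).
Solve for f: f(k) = k/2 (degree 1 ≤ 1).
R(k) = B(k−1)·f(k)/C(k) = k/(2*k**2 + 9*k + 8); s_k = R·t_k = 2**k*k*factorial(k + 3).
Check: Δs_k = 2**k*(2*k**2 + 9*k + 8)*factorial(k + 3). ✓
s_(n+1) = 2**(n + 1)*(n + 1)*factorial(n + 4) and s_(2) = 960, so S(n) = 2*2**n*n*factorial(n + 4) + 2*2**n*factorial(n + 4) - 960.

S(n) = 2 \cdot 2^{n} n \left(n + 4\right)! + 2 \cdot 2^{n} \left(n + 4\right)! - 960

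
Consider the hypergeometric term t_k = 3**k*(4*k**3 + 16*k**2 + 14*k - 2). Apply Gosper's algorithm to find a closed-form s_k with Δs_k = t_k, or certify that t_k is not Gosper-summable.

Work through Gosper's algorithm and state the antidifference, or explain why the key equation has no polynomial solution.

The ratio is 3*(2*k**3 + 14*k**2 + 29*k + 16)/(2*k**3 + 8*k**2 + 7*k - 1).
A = 3, B = 1, C = k**3 + 4*k**2 + 7*k/2 - 1/2.
Solve (3)·f(k+1) − (1)·f(k) = k**3 + 4*k**2 + 7*k/2 - 1/2.
From deg A=0, deg B=0, deg C=3: d=3.
Solving with deg f ≤ 3: f(k) = (2*k**3 - k**2 + k - 4)/4.
So s_k = (B(k−1)f/C)·t_k = ((2*k**3 - k**2 + k - 4)/(2*(2*k**3 + 8*k**2 + 7*k - 1)))·t_k = 3**k*(2*k**3 - k**2 + k - 4).
Verify: 3**k*(4*k**3 + 16*k**2 + 14*k - 2) matches t_k.

s_k = 3**k*(2*k**3 - k**2 + k - 4)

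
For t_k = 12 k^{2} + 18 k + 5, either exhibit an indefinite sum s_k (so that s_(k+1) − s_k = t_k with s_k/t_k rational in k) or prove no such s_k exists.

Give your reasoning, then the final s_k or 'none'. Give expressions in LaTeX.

The ratio is (12*k**2 + 42*k + 35)/(12*k**2 + 18*k + 5).
A = 1, B = 1, C = k**2 + 3*k/2 + 5/12.
Need (1)·f(k+1) − (1)·f(k) = k**2 + 3*k/2 + 5/12.
From deg A=0, deg B=0, deg C=2: d=3.
Coefficient equations give f(k) = k*(4*k**2 + 3*k - 2)/12.
Certificate R = B(k−1)f/C = k*(4*k**2 + 3*k - 2)/(12*k**2 + 18*k + 5) gives s_k = k*(4*k**2 + 3*k - 2).
Verify: 12*k**2 + 18*k + 5 matches t_k.

s_k = k \left(4 k^{2} + 3 k - 2\right)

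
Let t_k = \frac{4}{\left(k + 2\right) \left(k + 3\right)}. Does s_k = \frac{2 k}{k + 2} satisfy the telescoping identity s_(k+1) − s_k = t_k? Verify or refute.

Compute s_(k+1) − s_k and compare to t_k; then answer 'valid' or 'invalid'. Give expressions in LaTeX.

s_(k+1) = 2*(k + 1)/(k + 3)
s_(k+1) − s_k = 4/(k**2 + 5*k + 6)
(s_(k+1) − s_k) − t_k = 0

Valid — Δs_k = t_k.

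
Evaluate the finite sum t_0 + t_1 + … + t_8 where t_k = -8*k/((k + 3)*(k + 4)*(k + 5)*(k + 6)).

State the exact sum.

Step 1: r(k) = (k + 1)*(k + 3)/(k*(k + 7)).
A = k + 3, B = k + 7, C = k.
Key eq: (k + 3)·f(k+1) = (k + 6)·f(k) + (k).
Degrees (1,1,1) ⇒ d ≤ 3.
Match coefficients ⇒ f(k) = k*(k - 1)*(k + 13)/120.
Get s_k = R·t_k = k*(-k**2 - 12*k + 13)/(15*(k + 3)*(k + 4)*(k + 5)) with R(k) = B(k−1)f(k)/C(k) = (k - 1)*(k + 6)*(k + 13)/120.
Δs = -8*k/(k**4 + 18*k**3 + 119*k**2 + 342*k + 360), as required.
Sum = s_(9) − s_(0); s_(9) = -22/455, s_(0) = 0 ⇒ -22/455.

Σ = -22/455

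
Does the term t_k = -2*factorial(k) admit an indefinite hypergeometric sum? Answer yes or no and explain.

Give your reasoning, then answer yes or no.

No; the degree bound rules out any f.

t_(k+1)/t_k = k + 1.
Normal form (A,B,C) = (k + 1, 1, 1).
f must satisfy (k + 1)·f(k+1) − (1)·f(k) = 1.
deg f ≤ -1 (via 1,0,0).
d = -1 < 0 ⇒ no nonzero polynomial f; not summable.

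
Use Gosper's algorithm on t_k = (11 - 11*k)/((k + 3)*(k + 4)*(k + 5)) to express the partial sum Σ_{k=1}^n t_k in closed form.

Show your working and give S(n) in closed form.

Compute t_(k+1)/t_k: get k*(k + 3)/((k - 1)*(k + 6)).
Take A(k)=k + 3, B(k)=k + 6, C(k)=k - 1.
f must satisfy (k + 3)·f(k+1) − (k + 5)·f(k) = k - 1.
Degrees (1,1,1) ⇒ d ≤ 2.
Match coefficients ⇒ f(k) = k*(k - 5)/12.
Then R = B(k−1)f/C = k*(k - 5)*(k + 5)/(12*(k - 1)), so s_k = R(k)·t_k = -11*k*(k - 5)/(12*(k + 3)*(k + 4)).
Verify: 11*(1 - k)/(k**3 + 12*k**2 + 47*k + 60) matches t_k.
Σ_(k=1)^n t_k = s_(n+1) − s_(1) = (11*(-n**2 + 3*n + 4)/(12*(n**2 + 9*n + 20))) − (11/60), i.e. 11*n*(1 - n)/(10*(n**2 + 9*n + 20)).

S(n) = 11*n*(1 - n)/(10*(n**2 + 9*n + 20))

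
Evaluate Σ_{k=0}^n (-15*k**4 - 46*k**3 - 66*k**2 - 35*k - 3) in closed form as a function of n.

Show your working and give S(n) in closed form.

t_(k+1)/t_k = (15*k**4 + 106*k**3 + 294*k**2 + 365*k + 165)/(15*k**4 + 46*k**3 + 66*k**2 + 35*k + 3).
Gosper form: A/B · C(k+1)/C(k) with A=1, B=1, C=k**4 + 46*k**3/15 + 22*k**2/5 + 7*k/3 + 1/5.
f must satisfy (1)·f(k+1) − (1)·f(k) = k**4 + 46*k**3/15 + 22*k**2/5 + 7*k/3 + 1/5.
Bound: deg f ≤ 5.
Coefficient equations give f(k) = k*(3*k**4 + 4*k**3 + 4*k**2 - 4*k - 4)/15.
Certificate R = B(k−1)f/C = k*(3*k**4 + 4*k**3 + 4*k**2 - 4*k - 4)/(15*k**4 + 46*k**3 + 66*k**2 + 35*k + 3) gives s_k = k*(-3*k**4 - 4*k**3 - 4*k**2 + 4*k + 4).
s_(k+1) − s_k = -15*k**4 - 46*k**3 - 66*k**2 - 35*k - 3 = t_k.
s_(n+1) = -3*n**5 - 19*n**4 - 50*n**3 - 62*n**2 - 31*n - 3 and s_(0) = 0, so S(n) = -3*n**5 - 19*n**4 - 50*n**3 - 62*n**2 - 31*n - 3.

S(n) = -3*n**5 - 19*n**4 - 50*n**3 - 62*n**2 - 31*n - 3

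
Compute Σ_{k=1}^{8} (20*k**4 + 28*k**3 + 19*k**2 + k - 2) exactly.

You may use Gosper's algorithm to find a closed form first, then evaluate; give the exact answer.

Σ = 215624

t_(k+1)/t_k = (20*k**4 + 108*k**3 + 223*k**2 + 203*k + 66)/(20*k**4 + 28*k**3 + 19*k**2 + k - 2).
So A=1 and B=1, with C=k**4 + 7*k**3/5 + 19*k**2/20 + k/20 - 1/10.
Need (1)·f(k+1) − (1)·f(k) = k**4 + 7*k**3/5 + 19*k**2/20 + k/20 - 1/10.
Degrees (0,0,4) ⇒ d ≤ 5.
Coefficient equations give f(k) = k**2*(4*k**3 - 3*k**2 - k - 2)/20.
Certificate R = B(k−1)f/C = k**2*(4*k**3 - 3*k**2 - k - 2)/((2*k + 1)*(10*k**3 + 9*k**2 + 5*k - 2)) gives s_k = k**2*(4*k**3 - 3*k**2 - k - 2).
Δs = 20*k**4 + 28*k**3 + 19*k**2 + k - 2, as required.
Telescoping: Σ = s_(9) − s_(1) = 215622 − (-2) = 215624.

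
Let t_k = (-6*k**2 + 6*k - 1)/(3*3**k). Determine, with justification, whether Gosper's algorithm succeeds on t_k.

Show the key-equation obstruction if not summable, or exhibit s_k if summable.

Step 1: r(k) = (6*k**2 + 6*k + 1)/(3*(6*k**2 - 6*k + 1)).
Factor: A=1/3; B=1; C=k**2 - k + 1/6.
Key eq: (1/3)·f(k+1) = (1)·f(k) + (k**2 - k + 1/6).
Degrees (0,0,2) ⇒ d ≤ 2.
Solve for f: f(k) = -(3*k**2 + 2)/2 (degree 2 ≤ 2).
So s_k = (B(k−1)f/C)·t_k = (-3*(3*k**2 + 2)/(6*k**2 - 6*k + 1))·t_k = (3*k**2 + 2)/3**k.
Check: Δs_k = (-6*k**2 + 6*k - 1)/(3*3**k). ✓

Yes. s_k = (3*k**2 + 2)/3**k.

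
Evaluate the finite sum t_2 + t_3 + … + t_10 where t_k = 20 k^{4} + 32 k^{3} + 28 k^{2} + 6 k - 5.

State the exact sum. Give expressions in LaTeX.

Ratio r(k) = (20*k**4 + 112*k**3 + 244*k**2 + 238*k + 81)/(20*k**4 + 32*k**3 + 28*k**2 + 6*k - 5).
Take A(k)=1, B(k)=1, C(k)=k**4 + 8*k**3/5 + 7*k**2/5 + 3*k/10 - 1/4.
Need (1)·f(k+1) − (1)·f(k) = k**4 + 8*k**3/5 + 7*k**2/5 + 3*k/10 - 1/4.
Degrees (0,0,4) ⇒ d ≤ 5.
Coefficient equations give f(k) = k*(4*k**4 - 2*k**3 - 3*k - 4)/20.
R(k) = B(k−1)·f(k)/C(k) = k*(4*k**4 - 2*k**3 - 3*k - 4)/(20*k**4 + 32*k**3 + 28*k**2 + 6*k - 5); s_k = R·t_k = k*(4*k**4 - 2*k**3 - 3*k - 4).
s_(k+1) − s_k = 20*k**4 + 32*k**3 + 28*k**2 + 6*k - 5 = t_k.
Sum = s_(11) − s_(2); s_(11) = 614515, s_(2) = 76 ⇒ 614439.

Σ = 614439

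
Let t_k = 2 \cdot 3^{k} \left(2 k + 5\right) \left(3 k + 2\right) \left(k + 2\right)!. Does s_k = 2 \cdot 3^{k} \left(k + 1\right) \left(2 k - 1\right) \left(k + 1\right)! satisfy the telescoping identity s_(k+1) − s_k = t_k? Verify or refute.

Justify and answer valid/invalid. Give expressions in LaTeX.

s_(k+1) = 6*3**k*(k + 2)*(2*k + 1)*factorial(k + 2)
s_(k+1) − s_k = 2*3**k*(6*k**3 + 25*k**2 + 35*k + 13)*factorial(k + 1)
(s_(k+1) − s_k) − t_k = -2*3**k*(k + 1)*(6*k + 7)*factorial(k + 1)

Invalid: residual - 2 \cdot 3^{k} \left(k + 1\right) \left(6 k + 7\right) \left(k + 1\right)! ≠ 0.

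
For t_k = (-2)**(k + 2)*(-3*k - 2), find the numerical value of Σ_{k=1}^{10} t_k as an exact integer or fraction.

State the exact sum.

Σ = -90104

Ratio r(k) = 2*(-3*k - 5)/(3*k + 2).
Gosper form: A/B · C(k+1)/C(k) with A=-2, B=1, C=k + 2/3.
Solve (-2)·f(k+1) − (1)·f(k) = k + 2/3.
d = 1 from the (0,0,1) case.
Solving with deg f ≤ 1: f(k) = -k/3.
Certificate R = B(k−1)f/C = -k/(3*k + 2) gives s_k = (-2)**(k + 2)*k.
Δs = (-2)**(k + 2)*(-3*k - 2), as required.
Evaluate s at k=11 and k=1: -90112 and -8; difference -90104.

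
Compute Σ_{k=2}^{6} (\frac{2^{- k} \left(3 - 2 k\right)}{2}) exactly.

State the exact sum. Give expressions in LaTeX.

Σ = -83/128

Ratio r(k) = (2*k - 1)/(2*(2*k - 3)).
Take A(k)=1/2, B(k)=1, C(k)=k - 3/2.
Key eq: (1/2)·f(k+1) = (1)·f(k) + (k - 3/2).
deg f ≤ 1 (via 0,0,1).
Coefficient equations give f(k) = 1 - 2*k.
So s_k = (B(k−1)f/C)·t_k = (-2*(2*k - 1)/(2*k - 3))·t_k = (2*k - 1)/2**k.
Δs = (3 - 2*k)/(2*2**k), as required.
Evaluate s at k=7 and k=2: 13/128 and 3/4; difference -83/128.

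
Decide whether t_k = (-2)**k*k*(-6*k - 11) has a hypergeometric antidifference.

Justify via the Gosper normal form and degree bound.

Yes. s_k = (-2)**k*(2*k**2 + k - 2).

Ratio r(k) = -2*(k + 1)*(6*k + 17)/(k*(6*k + 11)).
Normal form (A,B,C) = (-2, 1, k**2 + 11*k/6).
Key eq: (-2)·f(k+1) = (1)·f(k) + (k**2 + 11*k/6).
d = 2 from the (0,0,2) case.
A polynomial solution: f(k) = -(2*k**2 + k - 2)/6.
Then R = B(k−1)f/C = -(2*k**2 + k - 2)/(k*(6*k + 11)), so s_k = R(k)·t_k = (-2)**k*(2*k**2 + k - 2).
Verify: (-2)**k*k*(-6*k - 11) matches t_k.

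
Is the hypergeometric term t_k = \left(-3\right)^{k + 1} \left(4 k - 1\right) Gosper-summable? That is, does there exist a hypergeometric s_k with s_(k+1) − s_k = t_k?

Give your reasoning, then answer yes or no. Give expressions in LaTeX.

The ratio is 3*(-4*k - 3)/(4*k - 1).
Take A(k)=-3, B(k)=1, C(k)=k - 1/4.
Set up (-3)·f(k+1) − (1)·f(k) − (k - 1/4) = 0.
Degrees (0,0,1) ⇒ d ≤ 1.
Solve for f: f(k) = -(k - 1)/4 (degree 1 ≤ 1).
Certificate R = B(k−1)f/C = -(k - 1)/(4*k - 1) gives s_k = (-3)**(k + 1)*(1 - k).
Check: Δs_k = (-3)**(k + 1)*(4*k - 1). ✓

Yes. s_k = \left(-3\right)^{k + 1} \left(1 - k\right).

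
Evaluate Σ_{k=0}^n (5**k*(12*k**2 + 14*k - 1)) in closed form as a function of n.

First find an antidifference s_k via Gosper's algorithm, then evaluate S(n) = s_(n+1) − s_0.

r(k) = 5*(12*k**2 + 38*k + 25)/(12*k**2 + 14*k - 1) after simplifying.
Normal form (A,B,C) = (5, 1, k**2 + 7*k/6 - 1/12).
f must satisfy (5)·f(k+1) − (1)·f(k) = k**2 + 7*k/6 - 1/12.
deg f ≤ 2 (via 0,0,2).
Solving with deg f ≤ 2: f(k) = (k - 1)*(3*k - 1)/12.
R(k) = B(k−1)·f(k)/C(k) = (k - 1)*(3*k - 1)/(12*k**2 + 14*k - 1); s_k = R·t_k = 5**k*(3*k**2 - 4*k + 1).
Verify: 5**k*(12*k**2 + 14*k - 1) matches t_k.
Evaluate: s_(n+1) = 5**(n + 1)*n*(3*n + 2); subtract s_(0) = 1 ⇒ S(n) = 15*5**n*n**2 + 10*5**n*n - 1.

S(n) = 15*5**n*n**2 + 10*5**n*n - 1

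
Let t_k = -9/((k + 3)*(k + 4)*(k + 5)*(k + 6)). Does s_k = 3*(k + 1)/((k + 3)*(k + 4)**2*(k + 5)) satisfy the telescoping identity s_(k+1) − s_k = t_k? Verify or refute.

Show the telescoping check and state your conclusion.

Invalid: residual 18*(2*k + 9)/(k**6 + 27*k**5 + 301*k**4 + 1773*k**3 + 5818*k**2 + 10080*k + 7200) ≠ 0.

s_(k+1) = 3*(k + 2)/((k + 4)*(k + 5)**2*(k + 6))
s_(k+1) − s_k = 9*(-k**2 - 5*k - 2)/(k**6 + 27*k**5 + 301*k**4 + 1773*k**3 + 5818*k**2 + 10080*k + 7200)
(s_(k+1) − s_k) − t_k = 18*(2*k + 9)/(k**6 + 27*k**5 + 301*k**4 + 1773*k**3 + 5818*k**2 + 10080*k + 7200)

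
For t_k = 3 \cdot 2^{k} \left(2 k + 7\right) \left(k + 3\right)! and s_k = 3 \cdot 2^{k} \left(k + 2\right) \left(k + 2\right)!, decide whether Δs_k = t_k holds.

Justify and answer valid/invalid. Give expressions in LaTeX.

Invalid: residual - 3 \cdot 2^{k} \left(2 k + 5\right) \left(k + 2\right)! ≠ 0.

s_(k+1) = 6*2**k*(k + 3)*factorial(k + 3)
s_(k+1) − s_k = 3*2**k*(2*k**2 + 11*k + 16)*factorial(k + 2)
(s_(k+1) − s_k) − t_k = -3*2**k*(2*k + 5)*factorial(k + 2)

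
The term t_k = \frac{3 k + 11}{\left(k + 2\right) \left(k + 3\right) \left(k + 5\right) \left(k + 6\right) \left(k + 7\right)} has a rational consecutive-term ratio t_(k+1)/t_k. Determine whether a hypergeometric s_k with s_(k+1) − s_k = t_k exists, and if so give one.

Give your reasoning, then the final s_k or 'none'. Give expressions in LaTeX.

s_k = \frac{k \left(k^{2} + 13 k + 52\right)}{60 \left(k^{3} + 13 k^{2} + 52 k + 60\right)}

Compute t_(k+1)/t_k: get (k + 2)*(k + 5)*(3*k + 14)/((k + 4)*(k + 8)*(3*k + 11)).
Take A(k)=k + 2, B(k)=k + 8, C(k)=k**2 + 23*k/3 + 44/3.
Set up (k + 2)·f(k+1) − (k + 7)·f(k) − (k**2 + 23*k/3 + 44/3) = 0.
Bound: deg f ≤ 5.
Match coefficients ⇒ f(k) = k*(k + 3)*(k + 4)*(k**2 + 13*k + 52)/180.
Then R = B(k−1)f/C = k*(k + 3)*(k + 7)*(k**2 + 13*k + 52)/(60*(3*k + 11)), so s_k = R(k)·t_k = k*(k**2 + 13*k + 52)/(60*(k**3 + 13*k**2 + 52*k + 60)).
Verify: (3*k + 11)/(k**5 + 23*k**4 + 203*k**3 + 853*k**2 + 1692*k + 1260) matches t_k.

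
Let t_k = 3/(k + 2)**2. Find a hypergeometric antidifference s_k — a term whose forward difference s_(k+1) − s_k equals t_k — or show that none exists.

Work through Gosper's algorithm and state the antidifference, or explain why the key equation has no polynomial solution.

no hypergeometric antidifference exists

Step 1: r(k) = (k + 2)**2/(k + 3)**2.
A = k**2 + 4*k + 4, B = k**2 + 6*k + 9, C = 1.
Key eq: (k**2 + 4*k + 4)·f(k+1) = (k**2 + 4*k + 4)·f(k) + (1).
From deg A=2, deg B=2, deg C=0: d=0.
Generic f = c0 gives residual -1; -1 = 0 cannot hold, so t_k is not Gosper-summable.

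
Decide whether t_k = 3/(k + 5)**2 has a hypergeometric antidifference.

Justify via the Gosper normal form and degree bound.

No; the coefficient equations for f are inconsistent.

t_(k+1)/t_k = (k + 5)**2/(k + 6)**2.
Take A(k)=k**2 + 10*k + 25, B(k)=k**2 + 12*k + 36, C(k)=1.
Need (k**2 + 10*k + 25)·f(k+1) − (k**2 + 10*k + 25)·f(k) = 1.
Bound: deg f ≤ 0.
Write f(k) = c0. Then LHS − RHS = -1, requiring -1 = 0: contradictory. No certificate.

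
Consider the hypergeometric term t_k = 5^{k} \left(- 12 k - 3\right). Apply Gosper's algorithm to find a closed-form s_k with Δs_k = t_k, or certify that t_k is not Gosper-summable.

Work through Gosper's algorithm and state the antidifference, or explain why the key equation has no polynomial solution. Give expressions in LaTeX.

s_k = 3 \cdot 5^{k} \left(1 - k\right)

The ratio is 5*(4*k + 5)/(4*k + 1).
Gosper form: A/B · C(k+1)/C(k) with A=5, B=1, C=k + 1/4.
Set up (5)·f(k+1) − (1)·f(k) − (k + 1/4) = 0.
Degrees (0,0,1) ⇒ d ≤ 1.
Solve for f: f(k) = (k - 1)/4 (degree 1 ≤ 1).
Certificate R = B(k−1)f/C = (k - 1)/(4*k + 1) gives s_k = 3*5**k*(1 - k).
Verify: 5**k*(-12*k - 3) matches t_k.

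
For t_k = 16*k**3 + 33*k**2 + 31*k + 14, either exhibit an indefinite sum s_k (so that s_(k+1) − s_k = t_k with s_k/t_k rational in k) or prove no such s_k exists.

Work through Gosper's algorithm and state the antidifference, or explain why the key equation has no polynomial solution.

Step 1: r(k) = (16*k**3 + 81*k**2 + 145*k + 94)/(16*k**3 + 33*k**2 + 31*k + 14).
Factor: A=1; B=1; C=k**3 + 33*k**2/16 + 31*k/16 + 7/8.
Solve (1)·f(k+1) − (1)·f(k) = k**3 + 33*k**2/16 + 31*k/16 + 7/8.
From deg A=0, deg B=0, deg C=3: d=4.
Match coefficients ⇒ f(k) = k*(k + 1)*(4*k**2 - k + 4)/16.
Then R = B(k−1)f/C = k*(4*k**2 - k + 4)/(16*k**2 + 17*k + 14), so s_k = R(k)·t_k = k*(4*k**3 + 3*k**2 + 3*k + 4).
Verify: 16*k**3 + 33*k**2 + 31*k + 14 matches t_k.

s_k = k*(4*k**3 + 3*k**2 + 3*k + 4)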